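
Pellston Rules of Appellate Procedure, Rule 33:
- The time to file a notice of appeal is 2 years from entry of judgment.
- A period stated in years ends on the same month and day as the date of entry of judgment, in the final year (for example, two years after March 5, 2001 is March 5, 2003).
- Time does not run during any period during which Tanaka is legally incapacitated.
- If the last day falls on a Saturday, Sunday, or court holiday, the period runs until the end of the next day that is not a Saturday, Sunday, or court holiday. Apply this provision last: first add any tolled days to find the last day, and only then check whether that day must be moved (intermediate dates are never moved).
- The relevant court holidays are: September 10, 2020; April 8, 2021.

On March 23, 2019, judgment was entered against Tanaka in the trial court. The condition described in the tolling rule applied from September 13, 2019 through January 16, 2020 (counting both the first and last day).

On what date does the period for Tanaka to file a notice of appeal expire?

2 years after March 23, 2019 is March 23, 2021.
From September 13, 2019 through January 16, 2020 inclusive is 126 days; tolling adds 126 days: March 23, 2021 + 126 days = July 27, 2021.
July 27, 2021 is a Tuesday and not a court holiday, so no extension applies.

July 27, 2021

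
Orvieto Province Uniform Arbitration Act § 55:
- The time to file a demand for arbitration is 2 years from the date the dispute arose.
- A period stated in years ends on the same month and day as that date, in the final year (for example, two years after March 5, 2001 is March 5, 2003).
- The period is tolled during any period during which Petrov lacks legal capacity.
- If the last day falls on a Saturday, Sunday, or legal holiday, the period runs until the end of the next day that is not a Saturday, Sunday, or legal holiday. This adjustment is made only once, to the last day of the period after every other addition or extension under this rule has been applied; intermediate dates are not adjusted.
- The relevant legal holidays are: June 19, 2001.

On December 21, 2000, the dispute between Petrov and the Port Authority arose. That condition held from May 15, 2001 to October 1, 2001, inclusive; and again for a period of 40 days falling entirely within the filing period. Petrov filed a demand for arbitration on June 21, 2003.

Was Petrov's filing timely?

2 years after December 21, 2000 is December 21, 2002.
From May 15, 2001 through October 1, 2001 inclusive is 140 days; tolling adds 140 days: December 21, 2002 + 140 days = May 10, 2003.
Tolling adds 40 days: May 10, 2003 + 40 days = June 19, 2003.
June 19, 2003 is a Thursday and not a legal holiday, so no extension applies.
The deadline is June 19, 2003; the filing on June 21, 2003 is after that date.

No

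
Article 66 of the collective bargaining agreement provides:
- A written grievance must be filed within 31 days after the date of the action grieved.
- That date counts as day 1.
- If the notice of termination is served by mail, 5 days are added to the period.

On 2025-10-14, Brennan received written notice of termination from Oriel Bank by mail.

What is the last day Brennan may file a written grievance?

Counting 2025-10-14 as day 1, day 31 is November 13, 2025.
Service was by mail, adding 5 days: November 13, 2025 + 5 days = November 18, 2025.

November 18, 2025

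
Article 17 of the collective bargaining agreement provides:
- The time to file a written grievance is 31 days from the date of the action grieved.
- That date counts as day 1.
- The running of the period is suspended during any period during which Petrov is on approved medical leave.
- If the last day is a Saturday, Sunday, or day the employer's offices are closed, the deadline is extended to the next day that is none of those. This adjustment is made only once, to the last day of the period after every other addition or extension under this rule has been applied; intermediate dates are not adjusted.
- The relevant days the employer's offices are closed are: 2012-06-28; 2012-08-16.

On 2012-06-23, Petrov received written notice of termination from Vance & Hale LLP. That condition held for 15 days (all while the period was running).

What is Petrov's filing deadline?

August 7, 2012

Counting 2012-06-23 as day 1, day 31 is July 23, 2012.
Tolling adds 15 days: July 23, 2012 + 15 days = August 7, 2012.
August 7, 2012 is a Tuesday and not a day the employer's offices are closed, so no extension applies.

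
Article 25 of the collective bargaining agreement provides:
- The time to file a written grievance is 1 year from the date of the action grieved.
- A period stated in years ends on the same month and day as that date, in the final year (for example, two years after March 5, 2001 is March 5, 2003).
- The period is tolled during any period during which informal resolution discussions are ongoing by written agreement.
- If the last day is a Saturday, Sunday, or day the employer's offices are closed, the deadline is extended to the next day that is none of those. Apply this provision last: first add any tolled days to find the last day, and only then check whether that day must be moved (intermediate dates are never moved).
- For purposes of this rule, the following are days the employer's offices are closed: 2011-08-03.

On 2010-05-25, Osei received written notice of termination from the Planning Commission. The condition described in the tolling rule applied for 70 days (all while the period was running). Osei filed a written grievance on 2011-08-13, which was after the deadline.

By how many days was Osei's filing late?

9 days

1 year after 2010-05-25 is May 25, 2011.
Tolling adds 70 days: May 25, 2011 + 70 days = August 3, 2011.
August 3, 2011 is a listed holiday. The next qualifying day is August 4, 2011.
The deadline is August 4, 2011; from August 4, 2011 to August 13, 2011 is 9 days.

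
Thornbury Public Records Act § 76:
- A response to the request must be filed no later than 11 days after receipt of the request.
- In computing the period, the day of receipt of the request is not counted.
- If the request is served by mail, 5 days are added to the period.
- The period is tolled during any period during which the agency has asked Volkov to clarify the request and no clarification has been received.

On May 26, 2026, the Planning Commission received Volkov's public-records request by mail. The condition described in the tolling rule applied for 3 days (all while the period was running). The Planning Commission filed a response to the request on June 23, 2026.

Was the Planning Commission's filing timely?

11 days after May 26, 2026 is June 6, 2026.
Service was by mail, adding 5 days: June 6, 2026 + 5 days = June 11, 2026.
Tolling adds 3 days: June 11, 2026 + 3 days = June 14, 2026.
The deadline is June 14, 2026; the filing on June 23, 2026 is after that date.

No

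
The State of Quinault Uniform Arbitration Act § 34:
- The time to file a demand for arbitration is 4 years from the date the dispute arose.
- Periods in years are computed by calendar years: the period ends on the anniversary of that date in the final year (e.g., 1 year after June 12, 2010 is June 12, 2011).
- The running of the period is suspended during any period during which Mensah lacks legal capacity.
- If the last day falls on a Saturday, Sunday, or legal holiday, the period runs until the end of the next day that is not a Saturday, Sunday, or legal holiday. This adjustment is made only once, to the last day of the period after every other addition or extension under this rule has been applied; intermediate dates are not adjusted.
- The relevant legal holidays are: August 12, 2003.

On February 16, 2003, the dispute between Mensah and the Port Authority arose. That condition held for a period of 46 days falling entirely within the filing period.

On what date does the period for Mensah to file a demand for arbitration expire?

4 years after February 16, 2003 is February 16, 2007.
Tolling adds 46 days: February 16, 2007 + 46 days = April 3, 2007.
April 3, 2007 is a Tuesday and not a legal holiday, so no extension applies.

April 3, 2007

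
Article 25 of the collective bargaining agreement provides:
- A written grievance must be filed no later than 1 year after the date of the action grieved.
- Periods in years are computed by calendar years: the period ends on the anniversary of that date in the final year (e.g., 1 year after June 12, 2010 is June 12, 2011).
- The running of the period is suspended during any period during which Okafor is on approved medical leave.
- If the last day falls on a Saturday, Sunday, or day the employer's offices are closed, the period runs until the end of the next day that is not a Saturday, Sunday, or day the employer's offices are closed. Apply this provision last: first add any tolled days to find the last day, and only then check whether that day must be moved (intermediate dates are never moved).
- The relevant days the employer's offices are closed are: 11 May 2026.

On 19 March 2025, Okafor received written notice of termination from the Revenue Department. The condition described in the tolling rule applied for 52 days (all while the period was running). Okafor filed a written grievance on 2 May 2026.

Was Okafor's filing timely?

Yes

1 year after 19 March 2025 is March 19, 2026.
Tolling adds 52 days: March 19, 2026 + 52 days = May 10, 2026.
May 10, 2026 is Sunday; May 11, 2026 is a listed holiday. The next qualifying day is May 12, 2026.
The deadline is May 12, 2026; the filing on May 2, 2026 is on or before that date.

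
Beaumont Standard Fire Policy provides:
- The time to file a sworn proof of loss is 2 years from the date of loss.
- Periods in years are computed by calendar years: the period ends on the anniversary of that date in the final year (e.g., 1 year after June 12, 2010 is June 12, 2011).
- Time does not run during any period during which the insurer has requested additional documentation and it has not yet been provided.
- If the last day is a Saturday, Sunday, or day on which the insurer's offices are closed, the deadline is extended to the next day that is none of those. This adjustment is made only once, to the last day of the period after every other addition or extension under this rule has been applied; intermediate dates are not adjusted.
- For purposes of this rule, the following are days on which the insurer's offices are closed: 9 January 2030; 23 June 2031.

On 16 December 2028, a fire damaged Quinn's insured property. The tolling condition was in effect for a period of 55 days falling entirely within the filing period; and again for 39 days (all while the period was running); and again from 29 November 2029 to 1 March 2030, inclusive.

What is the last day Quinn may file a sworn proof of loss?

2 years after 16 December 2028 is December 16, 2030.
Tolling adds 55 days: December 16, 2030 + 55 days = February 9, 2031.
Tolling adds 39 days: February 9, 2031 + 39 days = March 20, 2031.
From November 29, 2029 through March 1, 2030 inclusive is 93 days; tolling adds 93 days: March 20, 2031 + 93 days = June 21, 2031.
June 21, 2031 is Saturday; June 22, 2031 is Sunday; June 23, 2031 is a listed holiday. The next qualifying day is June 24, 2031.

June 24, 2031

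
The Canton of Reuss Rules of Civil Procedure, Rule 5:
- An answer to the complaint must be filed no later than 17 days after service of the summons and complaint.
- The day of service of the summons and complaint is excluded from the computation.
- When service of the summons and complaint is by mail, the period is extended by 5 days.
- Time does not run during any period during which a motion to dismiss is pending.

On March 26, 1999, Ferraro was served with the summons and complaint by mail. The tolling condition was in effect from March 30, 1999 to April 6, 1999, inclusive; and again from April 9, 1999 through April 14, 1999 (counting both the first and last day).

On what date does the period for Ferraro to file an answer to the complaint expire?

17 days after March 26, 1999 is April 12, 1999.
Service was by mail, adding 5 days: April 12, 1999 + 5 days = April 17, 1999.
From March 30, 1999 through April 6, 1999 inclusive is 8 days; tolling adds 8 days: April 17, 1999 + 8 days = April 25, 1999.
From April 9, 1999 through April 14, 1999 inclusive is 6 days; tolling adds 6 days: April 25, 1999 + 6 days = May 1, 1999.

May 1, 1999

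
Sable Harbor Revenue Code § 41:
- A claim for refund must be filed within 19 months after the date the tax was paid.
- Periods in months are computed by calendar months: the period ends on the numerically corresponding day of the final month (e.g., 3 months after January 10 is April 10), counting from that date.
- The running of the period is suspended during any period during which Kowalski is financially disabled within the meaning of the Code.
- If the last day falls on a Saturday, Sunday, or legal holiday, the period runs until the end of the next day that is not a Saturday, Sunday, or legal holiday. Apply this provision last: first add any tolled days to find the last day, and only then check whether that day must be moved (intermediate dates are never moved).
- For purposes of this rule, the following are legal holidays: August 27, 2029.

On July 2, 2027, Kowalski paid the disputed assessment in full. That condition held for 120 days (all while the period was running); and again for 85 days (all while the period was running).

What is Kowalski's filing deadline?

August 28, 2029

19 months after July 2, 2027 is February 2, 2029.
Tolling adds 120 days: February 2, 2029 + 120 days = June 2, 2029.
Tolling adds 85 days: June 2, 2029 + 85 days = August 26, 2029.
August 26, 2029 is Sunday; August 27, 2029 is a listed holiday. The next qualifying day is August 28, 2029.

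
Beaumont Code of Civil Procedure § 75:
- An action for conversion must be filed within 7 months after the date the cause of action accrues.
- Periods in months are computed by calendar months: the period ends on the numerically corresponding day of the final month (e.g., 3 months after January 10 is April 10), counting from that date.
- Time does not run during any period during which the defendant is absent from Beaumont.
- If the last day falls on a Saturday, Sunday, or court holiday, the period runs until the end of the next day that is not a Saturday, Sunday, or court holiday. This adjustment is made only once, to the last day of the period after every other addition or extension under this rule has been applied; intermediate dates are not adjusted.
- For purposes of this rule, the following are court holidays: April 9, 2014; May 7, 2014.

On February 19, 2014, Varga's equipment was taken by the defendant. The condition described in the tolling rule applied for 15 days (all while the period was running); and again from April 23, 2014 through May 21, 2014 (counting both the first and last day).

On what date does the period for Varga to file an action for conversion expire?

7 months after February 19, 2014 is September 19, 2014.
Tolling adds 15 days: September 19, 2014 + 15 days = October 4, 2014.
From April 23, 2014 through May 21, 2014 inclusive is 29 days; tolling adds 29 days: October 4, 2014 + 29 days = November 2, 2014.
November 2, 2014 is Sunday. The next qualifying day is November 3, 2014.

November 3, 2014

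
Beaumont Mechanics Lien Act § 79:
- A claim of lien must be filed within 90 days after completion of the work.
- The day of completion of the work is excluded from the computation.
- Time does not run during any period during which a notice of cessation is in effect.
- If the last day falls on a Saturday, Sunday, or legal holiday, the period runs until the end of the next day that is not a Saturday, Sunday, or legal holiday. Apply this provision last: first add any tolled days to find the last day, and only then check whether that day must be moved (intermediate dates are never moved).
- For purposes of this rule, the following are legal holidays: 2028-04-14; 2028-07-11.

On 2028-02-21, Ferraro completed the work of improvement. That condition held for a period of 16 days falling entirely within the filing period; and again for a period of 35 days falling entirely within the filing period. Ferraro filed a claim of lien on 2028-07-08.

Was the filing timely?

Yes

90 days after 2028-02-21 is May 21, 2028.
Tolling adds 16 days: May 21, 2028 + 16 days = June 6, 2028.
Tolling adds 35 days: June 6, 2028 + 35 days = July 11, 2028.
July 11, 2028 is a listed holiday. The next qualifying day is July 12, 2028.
The deadline is July 12, 2028; the filing on July 8, 2028 is on or before that date.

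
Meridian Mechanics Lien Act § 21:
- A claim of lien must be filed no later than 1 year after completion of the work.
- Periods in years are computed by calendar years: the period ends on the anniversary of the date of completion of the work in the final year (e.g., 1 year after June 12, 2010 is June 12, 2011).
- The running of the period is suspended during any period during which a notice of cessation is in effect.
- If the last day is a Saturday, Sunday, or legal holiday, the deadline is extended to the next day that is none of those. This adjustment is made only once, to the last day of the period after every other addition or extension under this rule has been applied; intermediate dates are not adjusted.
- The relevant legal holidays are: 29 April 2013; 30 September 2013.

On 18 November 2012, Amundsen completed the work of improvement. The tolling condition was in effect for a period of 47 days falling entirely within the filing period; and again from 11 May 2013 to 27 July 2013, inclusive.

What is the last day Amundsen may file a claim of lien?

March 24, 2014

1 year after 18 November 2012 is November 18, 2013.
Tolling adds 47 days: November 18, 2013 + 47 days = January 4, 2014.
From May 11, 2013 through July 27, 2013 inclusive is 78 days; tolling adds 78 days: January 4, 2014 + 78 days = March 23, 2014.
March 23, 2014 is Sunday. The next qualifying day is March 24, 2014.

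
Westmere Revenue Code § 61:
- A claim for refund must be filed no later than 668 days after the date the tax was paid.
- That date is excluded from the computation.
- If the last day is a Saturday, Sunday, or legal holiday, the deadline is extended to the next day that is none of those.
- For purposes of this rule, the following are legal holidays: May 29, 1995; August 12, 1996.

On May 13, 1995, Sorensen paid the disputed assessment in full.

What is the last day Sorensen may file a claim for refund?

668 days after May 13, 1995 is March 11, 1997.
March 11, 1997 is a Tuesday and not a legal holiday, so no extension applies.

March 11, 1997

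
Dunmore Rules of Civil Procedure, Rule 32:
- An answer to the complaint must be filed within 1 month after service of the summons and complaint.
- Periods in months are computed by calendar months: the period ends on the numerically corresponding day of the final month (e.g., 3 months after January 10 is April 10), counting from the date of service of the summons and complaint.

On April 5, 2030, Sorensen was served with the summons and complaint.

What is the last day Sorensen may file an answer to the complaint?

1 month after April 5, 2030 is May 5, 2030.

May 5, 2030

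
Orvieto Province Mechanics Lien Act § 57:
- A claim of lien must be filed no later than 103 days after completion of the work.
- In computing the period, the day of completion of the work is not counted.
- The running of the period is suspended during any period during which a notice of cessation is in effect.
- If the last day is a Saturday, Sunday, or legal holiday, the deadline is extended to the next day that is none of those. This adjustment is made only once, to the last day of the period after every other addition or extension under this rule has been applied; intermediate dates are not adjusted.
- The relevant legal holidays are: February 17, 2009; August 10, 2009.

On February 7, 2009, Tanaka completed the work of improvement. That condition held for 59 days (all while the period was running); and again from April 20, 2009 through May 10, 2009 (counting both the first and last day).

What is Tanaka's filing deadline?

103 days after February 7, 2009 is May 21, 2009.
Tolling adds 59 days: May 21, 2009 + 59 days = July 19, 2009.
From April 20, 2009 through May 10, 2009 inclusive is 21 days; tolling adds 21 days: July 19, 2009 + 21 days = August 9, 2009.
August 9, 2009 is Sunday; August 10, 2009 is a listed holiday. The next qualifying day is August 11, 2009.

August 11, 2009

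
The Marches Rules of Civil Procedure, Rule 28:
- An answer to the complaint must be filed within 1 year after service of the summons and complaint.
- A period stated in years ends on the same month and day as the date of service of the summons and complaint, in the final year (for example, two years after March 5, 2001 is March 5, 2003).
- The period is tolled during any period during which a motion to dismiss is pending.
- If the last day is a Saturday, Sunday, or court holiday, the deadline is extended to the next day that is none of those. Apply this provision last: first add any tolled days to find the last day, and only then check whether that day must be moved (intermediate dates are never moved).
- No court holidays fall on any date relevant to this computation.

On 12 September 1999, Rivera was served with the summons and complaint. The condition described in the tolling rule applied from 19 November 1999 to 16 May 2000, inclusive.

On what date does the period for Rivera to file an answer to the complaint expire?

1 year after 12 September 1999 is September 12, 2000.
From November 19, 1999 through May 16, 2000 inclusive is 180 days; tolling adds 180 days: September 12, 2000 + 180 days = March 11, 2001.
March 11, 2001 is Sunday. The next qualifying day is March 12, 2001.

March 12, 2001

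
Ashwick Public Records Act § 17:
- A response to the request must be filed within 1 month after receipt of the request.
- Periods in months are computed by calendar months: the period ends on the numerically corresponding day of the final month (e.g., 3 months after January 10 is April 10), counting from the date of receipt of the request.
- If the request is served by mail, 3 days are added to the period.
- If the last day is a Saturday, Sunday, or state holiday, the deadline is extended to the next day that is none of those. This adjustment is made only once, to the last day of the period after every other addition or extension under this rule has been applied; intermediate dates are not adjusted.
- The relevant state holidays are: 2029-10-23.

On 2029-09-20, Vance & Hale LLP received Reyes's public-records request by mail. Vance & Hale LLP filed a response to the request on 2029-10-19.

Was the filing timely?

1 month after 2029-09-20 is October 20, 2029.
Service was by mail, adding 3 days: October 20, 2029 + 3 days = October 23, 2029.
October 23, 2029 is a listed holiday. The next qualifying day is October 24, 2029.
The deadline is October 24, 2029; the filing on October 19, 2029 is on or before that date.

Yes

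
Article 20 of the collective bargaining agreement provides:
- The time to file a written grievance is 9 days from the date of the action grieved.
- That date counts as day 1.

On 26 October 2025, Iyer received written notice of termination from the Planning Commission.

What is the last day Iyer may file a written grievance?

Counting 26 October 2025 as day 1, day 9 is November 3, 2025.

November 3, 2025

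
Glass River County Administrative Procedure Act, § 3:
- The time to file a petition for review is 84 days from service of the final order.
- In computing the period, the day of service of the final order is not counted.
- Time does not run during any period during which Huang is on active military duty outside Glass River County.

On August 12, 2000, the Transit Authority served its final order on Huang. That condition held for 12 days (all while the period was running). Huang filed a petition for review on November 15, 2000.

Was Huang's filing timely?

84 days after August 12, 2000 is November 4, 2000.
Tolling adds 12 days: November 4, 2000 + 12 days = November 16, 2000.
The deadline is November 16, 2000; the filing on November 15, 2000 is on or before that date.

Yes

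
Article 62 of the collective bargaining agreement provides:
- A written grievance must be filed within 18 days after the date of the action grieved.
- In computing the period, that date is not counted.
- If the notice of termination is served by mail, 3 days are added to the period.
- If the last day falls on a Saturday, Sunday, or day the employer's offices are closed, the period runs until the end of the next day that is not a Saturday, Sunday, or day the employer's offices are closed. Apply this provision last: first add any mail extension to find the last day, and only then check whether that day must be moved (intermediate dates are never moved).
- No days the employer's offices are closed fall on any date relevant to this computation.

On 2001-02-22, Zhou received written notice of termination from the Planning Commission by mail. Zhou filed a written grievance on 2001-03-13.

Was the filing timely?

Yes

18 days after 2001-02-22 is March 12, 2001.
Service was by mail, adding 3 days: March 12, 2001 + 3 days = March 15, 2001.
March 15, 2001 is a Thursday and not a day the employer's offices are closed, so no extension applies.
The deadline is March 15, 2001; the filing on March 13, 2001 is on or before that date.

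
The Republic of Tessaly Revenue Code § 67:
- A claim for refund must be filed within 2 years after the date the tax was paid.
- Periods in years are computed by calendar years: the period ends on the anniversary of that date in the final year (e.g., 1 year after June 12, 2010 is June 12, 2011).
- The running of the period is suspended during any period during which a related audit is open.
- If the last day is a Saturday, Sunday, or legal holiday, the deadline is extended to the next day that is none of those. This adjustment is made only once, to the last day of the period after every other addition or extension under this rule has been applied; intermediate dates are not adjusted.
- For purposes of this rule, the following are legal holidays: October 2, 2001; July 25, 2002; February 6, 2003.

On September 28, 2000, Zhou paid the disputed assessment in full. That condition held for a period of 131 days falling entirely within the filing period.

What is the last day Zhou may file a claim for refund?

February 7, 2003

2 years after September 28, 2000 is September 28, 2002.
Tolling adds 131 days: September 28, 2002 + 131 days = February 6, 2003.
February 6, 2003 is a listed holiday. The next qualifying day is February 7, 2003.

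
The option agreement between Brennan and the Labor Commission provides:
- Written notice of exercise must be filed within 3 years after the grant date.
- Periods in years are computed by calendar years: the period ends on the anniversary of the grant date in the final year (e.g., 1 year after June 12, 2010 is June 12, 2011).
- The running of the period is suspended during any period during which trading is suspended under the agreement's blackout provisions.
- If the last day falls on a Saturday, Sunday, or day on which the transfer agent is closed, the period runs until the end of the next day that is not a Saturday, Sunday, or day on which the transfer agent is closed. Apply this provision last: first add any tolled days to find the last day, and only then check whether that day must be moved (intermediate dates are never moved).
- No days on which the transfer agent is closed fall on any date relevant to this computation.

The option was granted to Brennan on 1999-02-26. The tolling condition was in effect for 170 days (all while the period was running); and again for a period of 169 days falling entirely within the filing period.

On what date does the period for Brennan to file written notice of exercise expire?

3 years after 1999-02-26 is February 26, 2002.
Tolling adds 170 days: February 26, 2002 + 170 days = August 15, 2002.
Tolling adds 169 days: August 15, 2002 + 169 days = January 31, 2003.
January 31, 2003 is a Friday and not a day on which the transfer agent is closed, so no extension applies.

January 31, 2003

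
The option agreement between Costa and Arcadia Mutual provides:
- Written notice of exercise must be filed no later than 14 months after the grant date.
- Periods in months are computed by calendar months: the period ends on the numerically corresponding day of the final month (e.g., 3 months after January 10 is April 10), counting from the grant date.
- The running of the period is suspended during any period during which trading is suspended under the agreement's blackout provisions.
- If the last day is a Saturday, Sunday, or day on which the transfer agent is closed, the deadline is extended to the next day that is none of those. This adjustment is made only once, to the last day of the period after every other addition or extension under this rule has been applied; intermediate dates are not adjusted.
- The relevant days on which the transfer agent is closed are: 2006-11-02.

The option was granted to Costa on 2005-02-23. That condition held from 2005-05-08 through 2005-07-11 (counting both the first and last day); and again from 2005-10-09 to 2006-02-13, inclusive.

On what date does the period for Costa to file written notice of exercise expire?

14 months after 2005-02-23 is April 23, 2006.
From May 8, 2005 through July 11, 2005 inclusive is 65 days; tolling adds 65 days: April 23, 2006 + 65 days = June 27, 2006.
From October 9, 2005 through February 13, 2006 inclusive is 128 days; tolling adds 128 days: June 27, 2006 + 128 days = November 2, 2006.
November 2, 2006 is a listed holiday. The next qualifying day is November 3, 2006.

November 3, 2006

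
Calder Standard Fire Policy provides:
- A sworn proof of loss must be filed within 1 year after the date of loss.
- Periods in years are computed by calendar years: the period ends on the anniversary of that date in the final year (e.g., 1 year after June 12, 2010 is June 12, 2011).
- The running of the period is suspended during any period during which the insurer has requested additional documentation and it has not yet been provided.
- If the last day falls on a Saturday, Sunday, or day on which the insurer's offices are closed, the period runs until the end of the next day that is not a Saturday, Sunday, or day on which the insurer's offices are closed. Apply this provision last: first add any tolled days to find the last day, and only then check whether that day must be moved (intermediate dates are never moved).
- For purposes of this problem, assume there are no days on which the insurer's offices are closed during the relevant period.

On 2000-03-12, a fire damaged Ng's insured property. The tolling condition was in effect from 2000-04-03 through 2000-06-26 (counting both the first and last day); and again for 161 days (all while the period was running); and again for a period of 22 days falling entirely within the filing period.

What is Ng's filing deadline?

December 5, 2001

1 year after 2000-03-12 is March 12, 2001.
From April 3, 2000 through June 26, 2000 inclusive is 85 days; tolling adds 85 days: March 12, 2001 + 85 days = June 5, 2001.
Tolling adds 161 days: June 5, 2001 + 161 days = November 13, 2001.
Tolling adds 22 days: November 13, 2001 + 22 days = December 5, 2001.
December 5, 2001 is a Wednesday and not a day on which the insurer's offices are closed, so no extension applies.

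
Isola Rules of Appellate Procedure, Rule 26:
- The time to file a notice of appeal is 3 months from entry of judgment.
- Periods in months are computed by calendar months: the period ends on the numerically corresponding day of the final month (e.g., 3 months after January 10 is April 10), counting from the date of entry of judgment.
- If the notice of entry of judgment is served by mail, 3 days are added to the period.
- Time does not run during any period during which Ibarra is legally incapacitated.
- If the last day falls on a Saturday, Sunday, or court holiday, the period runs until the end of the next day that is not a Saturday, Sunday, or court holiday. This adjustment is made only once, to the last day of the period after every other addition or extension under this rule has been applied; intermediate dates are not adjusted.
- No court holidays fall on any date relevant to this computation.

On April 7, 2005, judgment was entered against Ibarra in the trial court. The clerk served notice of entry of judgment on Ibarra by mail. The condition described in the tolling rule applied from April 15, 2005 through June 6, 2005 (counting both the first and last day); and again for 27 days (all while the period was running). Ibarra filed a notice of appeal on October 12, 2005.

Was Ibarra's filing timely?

No

3 months after April 7, 2005 is July 7, 2005.
Service was by mail, adding 3 days: July 7, 2005 + 3 days = July 10, 2005.
From April 15, 2005 through June 6, 2005 inclusive is 53 days; tolling adds 53 days: July 10, 2005 + 53 days = September 1, 2005.
Tolling adds 27 days: September 1, 2005 + 27 days = September 28, 2005.
September 28, 2005 is a Wednesday and not a court holiday, so no extension applies.
The deadline is September 28, 2005; the filing on October 12, 2005 is after that date.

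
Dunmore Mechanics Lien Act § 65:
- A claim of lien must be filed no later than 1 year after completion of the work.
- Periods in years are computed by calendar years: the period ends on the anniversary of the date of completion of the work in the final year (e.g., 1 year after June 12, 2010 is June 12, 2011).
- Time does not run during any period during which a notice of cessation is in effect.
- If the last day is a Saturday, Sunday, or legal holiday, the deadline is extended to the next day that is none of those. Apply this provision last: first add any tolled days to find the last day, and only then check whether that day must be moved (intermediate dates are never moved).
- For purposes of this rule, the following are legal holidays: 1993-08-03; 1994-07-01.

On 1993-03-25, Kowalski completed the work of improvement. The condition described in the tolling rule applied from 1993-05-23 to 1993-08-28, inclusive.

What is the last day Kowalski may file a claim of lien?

1 year after 1993-03-25 is March 25, 1994.
From May 23, 1993 through August 28, 1993 inclusive is 98 days; tolling adds 98 days: March 25, 1994 + 98 days = July 1, 1994.
July 1, 1994 is a listed holiday; July 2, 1994 is Saturday; July 3, 1994 is Sunday. The next qualifying day is July 4, 1994.

July 4, 1994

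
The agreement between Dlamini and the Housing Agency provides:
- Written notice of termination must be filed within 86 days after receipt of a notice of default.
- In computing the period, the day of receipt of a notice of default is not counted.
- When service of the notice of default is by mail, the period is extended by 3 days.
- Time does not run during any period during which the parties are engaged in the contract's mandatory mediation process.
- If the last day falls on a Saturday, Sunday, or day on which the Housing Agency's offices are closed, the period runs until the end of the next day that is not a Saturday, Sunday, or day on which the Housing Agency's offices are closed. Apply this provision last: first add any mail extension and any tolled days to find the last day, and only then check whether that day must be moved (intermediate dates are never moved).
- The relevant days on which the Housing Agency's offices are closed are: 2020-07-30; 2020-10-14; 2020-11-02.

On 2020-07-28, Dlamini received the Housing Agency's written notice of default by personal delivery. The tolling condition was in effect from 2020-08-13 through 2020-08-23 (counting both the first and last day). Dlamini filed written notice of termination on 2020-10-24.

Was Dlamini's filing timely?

Yes

86 days after 2020-07-28 is October 22, 2020.
Service was not by mail, so no mail extension applies.
From August 13, 2020 through August 23, 2020 inclusive is 11 days; tolling adds 11 days: October 22, 2020 + 11 days = November 2, 2020.
November 2, 2020 is a listed holiday. The next qualifying day is November 3, 2020.
The deadline is November 3, 2020; the filing on October 24, 2020 is on or before that date.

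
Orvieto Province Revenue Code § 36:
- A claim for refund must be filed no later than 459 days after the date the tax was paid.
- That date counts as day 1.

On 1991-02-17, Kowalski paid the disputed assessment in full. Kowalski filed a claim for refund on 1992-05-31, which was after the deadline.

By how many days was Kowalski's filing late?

Counting 1991-02-17 as day 1, day 459 is May 20, 1992.
The deadline is May 20, 1992; from May 20, 1992 to May 31, 1992 is 11 days.

11 days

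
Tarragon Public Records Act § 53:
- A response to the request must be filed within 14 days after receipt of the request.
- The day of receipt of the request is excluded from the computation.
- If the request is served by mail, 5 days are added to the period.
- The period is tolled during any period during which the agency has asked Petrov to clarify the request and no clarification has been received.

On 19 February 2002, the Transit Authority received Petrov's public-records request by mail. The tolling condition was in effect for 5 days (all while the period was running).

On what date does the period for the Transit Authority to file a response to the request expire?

March 15, 2002

14 days after 19 February 2002 is March 5, 2002.
Service was by mail, adding 5 days: March 5, 2002 + 5 days = March 10, 2002.
Tolling adds 5 days: March 10, 2002 + 5 days = March 15, 2002.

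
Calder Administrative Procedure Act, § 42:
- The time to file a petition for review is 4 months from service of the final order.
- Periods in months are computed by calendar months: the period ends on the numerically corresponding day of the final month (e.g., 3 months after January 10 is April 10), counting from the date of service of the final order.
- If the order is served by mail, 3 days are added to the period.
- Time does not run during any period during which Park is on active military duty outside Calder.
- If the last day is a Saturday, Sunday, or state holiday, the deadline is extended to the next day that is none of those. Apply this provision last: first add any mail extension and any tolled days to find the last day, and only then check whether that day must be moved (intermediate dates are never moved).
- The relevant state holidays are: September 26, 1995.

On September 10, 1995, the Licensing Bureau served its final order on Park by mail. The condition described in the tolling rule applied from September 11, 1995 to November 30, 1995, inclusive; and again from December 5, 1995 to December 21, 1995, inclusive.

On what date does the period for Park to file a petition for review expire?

4 months after September 10, 1995 is January 10, 1996.
Service was by mail, adding 3 days: January 10, 1996 + 3 days = January 13, 1996.
From September 11, 1995 through November 30, 1995 inclusive is 81 days; tolling adds 81 days: January 13, 1996 + 81 days = April 3, 1996.
From December 5, 1995 through December 21, 1995 inclusive is 17 days; tolling adds 17 days: April 3, 1996 + 17 days = April 20, 1996.
April 20, 1996 is Saturday; April 21, 1996 is Sunday. The next qualifying day is April 22, 1996.

April 22, 1996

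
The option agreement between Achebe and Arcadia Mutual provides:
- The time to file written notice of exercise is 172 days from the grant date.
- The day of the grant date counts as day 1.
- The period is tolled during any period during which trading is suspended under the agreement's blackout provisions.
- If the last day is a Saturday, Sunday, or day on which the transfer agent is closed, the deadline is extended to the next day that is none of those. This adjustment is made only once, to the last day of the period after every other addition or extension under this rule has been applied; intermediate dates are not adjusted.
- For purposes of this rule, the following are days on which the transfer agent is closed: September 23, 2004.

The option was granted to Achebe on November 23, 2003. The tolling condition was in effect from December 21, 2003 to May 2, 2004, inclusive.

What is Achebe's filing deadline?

Counting November 23, 2003 as day 1, day 172 is May 12, 2004.
From December 21, 2003 through May 2, 2004 inclusive is 134 days; tolling adds 134 days: May 12, 2004 + 134 days = September 23, 2004.
September 23, 2004 is a listed holiday. The next qualifying day is September 24, 2004.

September 24, 2004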